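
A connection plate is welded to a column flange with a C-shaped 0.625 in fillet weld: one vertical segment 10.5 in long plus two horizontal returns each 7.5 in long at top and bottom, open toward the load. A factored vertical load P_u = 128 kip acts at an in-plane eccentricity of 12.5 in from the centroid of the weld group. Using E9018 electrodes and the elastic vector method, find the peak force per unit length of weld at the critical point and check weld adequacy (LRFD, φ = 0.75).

f_max ≈ 21.7 kip/in; NOT adequate

E90XX → F_EXX = 90 ksi.
Total weld length L_w = 25.5 in. Treat welds as unit-width lines.
Centroid: x̄ = 2×7.5×3.75 / 25.5 = 2.206 in from the vertical weld.
Polar moment about centroid: J = I_x + I_y = [10.5³/12 + 2×7.5×5.25²] + [10.5×2.206² + 2(7.5³/12 + 7.5×1.544²)] = 667.1 in³.
Direct shear f_v = P/L_w = 128 / 25.5 = 5.02 kip/in (vertical).
Torsion M = P·e = 128 × 12.5 = 1600 kip·in.
Critical point at (x, y) = (5.294, 5.25) from centroid. f_tx = M·y/J = 12.59 kip/in; f_ty = M·x/J = 12.7 kip/in.
Resultant f_max = √[f_tx² + (f_v + f_ty)²] = √[12.59² + (5.02 + 12.7)²] = 21.74 kip/in.
Capacity per unit length: φr_n = 0.75 × 0.6 × 90 × (0.707 × 0.625) = 17.9 kip/in.
21.74 > 17.9 → NOT adequate.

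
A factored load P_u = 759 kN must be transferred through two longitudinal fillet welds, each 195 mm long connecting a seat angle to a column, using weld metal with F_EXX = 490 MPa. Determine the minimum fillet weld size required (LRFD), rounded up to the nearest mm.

Total weld length L = 390 mm.
Required throat t_e = P_u / (φ × 0.6 F_EXX × L) = 759 / (0.75 × 0.6 × 490 × 390 × 10⁻³) = 8.826 mm.
Required leg w = t_e / 0.707 = 12.48 mm → use 13 mm.

w = 13 mm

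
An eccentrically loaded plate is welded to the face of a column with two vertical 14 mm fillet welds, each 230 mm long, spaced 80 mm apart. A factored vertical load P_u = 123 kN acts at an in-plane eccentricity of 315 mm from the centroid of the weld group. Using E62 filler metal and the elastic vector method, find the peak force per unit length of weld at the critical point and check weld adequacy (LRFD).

f_max ≈ 1810 N/mm; adequate

E62XX → F_EXX = 620 MPa.
Total weld length L_w = 460 mm. Treat welds as unit-width lines.
Polar moment about centroid: J = 2[d³/12 + d(b/2)²] = 2[230³/12 + 230×40²] = 2764000 mm³.
Direct shear f_v = P/L_w = 123×10³ / 460 = 267.4 N/mm (vertical).
Torsion M = P·e = 123×10³ × 315 = 38745000 N·mm.
Critical point at (x, y) = (40, 115) from centroid. f_tx = M·y/J = 1612 N/mm; f_ty = M·x/J = 560.7 N/mm.
Resultant f_max = √[f_tx² + (f_v + f_ty)²] = √[1612² + (267.4 + 560.7)²] = 1812 N/mm.
Capacity per unit length: φr_n = 0.75 × 0.6 × 620 × (0.707 × 14) = 2762 N/mm.
1812 ≤ 2762 → adequate.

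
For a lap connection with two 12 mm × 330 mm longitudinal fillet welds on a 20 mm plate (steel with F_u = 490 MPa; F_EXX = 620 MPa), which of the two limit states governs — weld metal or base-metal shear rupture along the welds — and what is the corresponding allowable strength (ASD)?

R_n/Ω ≈ 1040 kN (weld metal governs)

t_e = 0.707 × 12 = 8.484 mm; L = 660 mm.
Weld metal: R_n/Ω = (1/2.0) × 0.6 × 620 × 8.484 × 660 × 10⁻³ = 1041 kN.
Base metal (shear rupture): R_n/Ω = (1/2.0) × 0.6 × 490 × 20 × 660 × 10⁻³ = 1940 kN.
Governing: weld metal.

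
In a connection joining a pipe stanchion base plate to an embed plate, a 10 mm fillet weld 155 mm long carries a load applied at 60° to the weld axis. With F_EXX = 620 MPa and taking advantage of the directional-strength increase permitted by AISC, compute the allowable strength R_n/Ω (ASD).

R_n/Ω ≈ 286 kN

t_e = 0.707 × 10 = 7.07 mm; A_we = 7.07 × 155 = 1096 mm².
Directional factor: 1.0 + 0.5 sin^1.5(60°) = 1.403.
F_nw = 0.6 × 620 × 1.403 = 521.9 MPa.
R_n/Ω = (521.9 × 1096) / 2.0 × 10⁻³ = 286 kN.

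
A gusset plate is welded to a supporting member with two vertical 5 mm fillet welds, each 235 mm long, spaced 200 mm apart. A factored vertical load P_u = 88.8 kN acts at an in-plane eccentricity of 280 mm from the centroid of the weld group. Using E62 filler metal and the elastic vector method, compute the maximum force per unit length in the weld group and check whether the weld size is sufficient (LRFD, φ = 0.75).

E62XX → F_EXX = 620 MPa.
Total weld length L_w = 470 mm. Treat welds as unit-width lines.
Polar moment about centroid: J = 2[d³/12 + d(b/2)²] = 2[235³/12 + 235×100²] = 6863000 mm³.
Direct shear f_v = P/L_w = 88.8×10³ / 470 = 188.9 N/mm (vertical).
Torsion M = P·e = 88.8×10³ × 280 = 24864000 N·mm.
Critical point at (x, y) = (100, 117.5) from centroid. f_tx = M·y/J = 425.7 N/mm; f_ty = M·x/J = 362.3 N/mm.
Resultant f_max = √[f_tx² + (f_v + f_ty)²] = √[425.7² + (188.9 + 362.3)²] = 696.5 N/mm.
Capacity per unit length: φr_n = 0.75 × 0.6 × 620 × (0.707 × 5) = 986.3 N/mm.
696.5 ≤ 986.3 → adequate.

f_max ≈ 696 N/mm; adequate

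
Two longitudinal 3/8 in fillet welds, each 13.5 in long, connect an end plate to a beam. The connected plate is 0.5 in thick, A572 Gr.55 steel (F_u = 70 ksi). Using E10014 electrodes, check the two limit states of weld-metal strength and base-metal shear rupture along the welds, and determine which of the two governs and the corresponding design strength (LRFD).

φR_n ≈ 322 kips (weld metal governs)

E100XX → F_EXX = 100 ksi.
t_e = 0.707 × 0.375 = 0.2651 in; L = 27 in.
Weld metal: φR_n = 0.75 × 0.6 × 100 × 0.2651 × 27 = 322.1 kips.
Base metal (shear rupture): φR_n = 0.75 × 0.6 × 70 × 0.5 × 27 = 425.2 kips.
Governing: weld metal.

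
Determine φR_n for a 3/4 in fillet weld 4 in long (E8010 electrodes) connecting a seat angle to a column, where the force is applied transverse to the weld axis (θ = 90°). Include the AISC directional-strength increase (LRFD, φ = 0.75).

E80XX → F_EXX = 80 ksi.
t_e = 0.707 × 0.75 = 0.5302 in; A_we = 0.5302 × 4 = 2.121 in².
Directional factor: 1.0 + 0.5 sin^1.5(90°) = 1.5.
F_nw = 0.6 × 80 × 1.5 = 72 ksi.
φR_n = 0.75 × 72 × 2.121 = 114.5 kips.

φR_n ≈ 115 kips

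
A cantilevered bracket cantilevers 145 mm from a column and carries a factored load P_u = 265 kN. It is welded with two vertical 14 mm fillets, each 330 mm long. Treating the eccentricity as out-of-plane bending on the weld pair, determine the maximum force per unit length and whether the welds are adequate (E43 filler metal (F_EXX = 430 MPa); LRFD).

L_w = 2 × 330 = 660 mm; section modulus (unit throat) S = 2 × L²/6 = 36300 mm².
Direct shear f_v = P/L_w = 265×10³/660 = 401.5 N/mm.
Moment M = P × e = 265×10³ × 145 = 38425000 N·mm; bending f_b = M/S = 1059 N/mm.
f_max = √(f_v² + f_b²) = √(401.5² + 1059²) = 1132 N/mm.
φr_n = 0.75 × 0.6 × 430 × (0.707 × 14) = 1915 N/mm → adequate.

f_max ≈ 1130 N/mm; adequate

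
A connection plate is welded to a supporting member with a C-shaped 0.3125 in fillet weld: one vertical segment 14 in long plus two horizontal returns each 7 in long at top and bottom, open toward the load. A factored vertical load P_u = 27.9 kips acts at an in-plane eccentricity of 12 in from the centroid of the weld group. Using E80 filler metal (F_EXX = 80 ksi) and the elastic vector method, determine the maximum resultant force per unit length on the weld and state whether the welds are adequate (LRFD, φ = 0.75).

Total weld length L_w = 28 in. Treat welds as unit-width lines.
Centroid: x̄ = 2×7×3.5 / 28 = 1.75 in from the vertical weld.
Polar moment about centroid: J = I_x + I_y = [14³/12 + 2×7×7²] + [14×1.75² + 2(7³/12 + 7×1.75²)] = 1058 in³.
Direct shear f_v = P/L_w = 27.9 / 28 = 0.9964 kip/in (vertical).
Torsion M = P·e = 27.9 × 12 = 334.8 kip·in.
Critical point at (x, y) = (5.25, 7) from centroid. f_tx = M·y/J = 2.216 kip/in; f_ty = M·x/J = 1.662 kip/in.
Resultant f_max = √[f_tx² + (f_v + f_ty)²] = √[2.216² + (0.9964 + 1.662)²] = 3.461 kip/in.
Capacity per unit length: φr_n = 0.75 × 0.6 × 80 × (0.707 × 0.3125) = 7.954 kip/in.
3.461 ≤ 7.954 → adequate.

f_max ≈ 3.46 kip/in; adequate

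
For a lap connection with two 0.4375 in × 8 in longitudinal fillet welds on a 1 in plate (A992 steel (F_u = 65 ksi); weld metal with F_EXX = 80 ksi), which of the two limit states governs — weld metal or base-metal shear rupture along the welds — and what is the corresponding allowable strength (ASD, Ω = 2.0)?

R_n/Ω ≈ 119 kip (weld metal governs)

t_e = 0.707 × 0.4375 = 0.3093 in; L = 16 in.
Weld metal: R_n/Ω = (1/2.0) × 0.6 × 80 × 0.3093 × 16 = 118.8 kip.
Base metal (shear rupture): R_n/Ω = (1/2.0) × 0.6 × 65 × 1 × 16 = 312 kip.
Governing: weld metal.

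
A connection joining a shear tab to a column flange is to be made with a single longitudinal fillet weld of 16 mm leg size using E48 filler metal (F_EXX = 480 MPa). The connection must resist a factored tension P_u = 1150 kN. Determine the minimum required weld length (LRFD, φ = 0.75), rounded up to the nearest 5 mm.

L = 475 mm

Throat t_e = 0.707 × 16 = 11.31 mm.
φr_n = 0.75 × 0.6 × 480 × 11.31 × 10⁻³ = 2.443 kN/mm.
L_req = P_u / φr_n = 1150 / 2.443 = 470.7 mm total.
Round up → use L = 475 mm.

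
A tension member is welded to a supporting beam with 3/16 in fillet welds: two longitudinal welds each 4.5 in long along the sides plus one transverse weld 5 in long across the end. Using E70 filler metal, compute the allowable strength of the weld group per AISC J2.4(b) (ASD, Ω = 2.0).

E70XX → F_EXX = 70 ksi.
t_e = 0.707 × 0.1875 = 0.1326 in.
R_nwl = 0.6 × 70 × 0.1326 × 9 = 50.11 kip (longitudinal, 2 welds).
R_nwt = 0.6 × 70 × 0.1326 × 5 = 27.84 kip (transverse, base value).
(i) R_nwl + R_nwt = 77.95 kip; (ii) 0.85 R_nwl + 1.5 R_nwt = 84.35 kip.
R_n = max = 84.35 kip [governs: (ii)]; R_n/Ω = 42.17 kip.

R_n/Ω ≈ 42.2 kip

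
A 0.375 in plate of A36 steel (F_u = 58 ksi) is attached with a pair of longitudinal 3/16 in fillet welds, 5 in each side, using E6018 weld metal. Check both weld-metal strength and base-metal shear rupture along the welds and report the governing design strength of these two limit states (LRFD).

E60XX → F_EXX = 60 ksi.
t_e = 0.707 × 0.1875 = 0.1326 in; L = 10 in.
Weld metal: φR_n = 0.75 × 0.6 × 60 × 0.1326 × 10 = 35.79 kips.
Base metal (shear rupture): φR_n = 0.75 × 0.6 × 58 × 0.375 × 10 = 97.88 kips.
Governing: weld metal.

φR_n ≈ 35.8 kips (weld metal governs)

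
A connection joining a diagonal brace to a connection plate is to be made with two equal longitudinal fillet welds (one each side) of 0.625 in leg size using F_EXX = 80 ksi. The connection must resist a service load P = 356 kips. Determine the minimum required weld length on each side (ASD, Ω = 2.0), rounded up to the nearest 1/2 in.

Throat t_e = 0.707 × 0.625 = 0.4419 in.
r_n/Ω = (0.6 × 80 × 0.4419) / 2.0 = 10.6 kip/in.
L_req = P / (r_n/Ω) = 356 / 10.6 = 33.57 in total.
Per side: 33.57 / 2 = 16.78 in.
Round up → use L = 17 in on each side.

L = 17 in on each side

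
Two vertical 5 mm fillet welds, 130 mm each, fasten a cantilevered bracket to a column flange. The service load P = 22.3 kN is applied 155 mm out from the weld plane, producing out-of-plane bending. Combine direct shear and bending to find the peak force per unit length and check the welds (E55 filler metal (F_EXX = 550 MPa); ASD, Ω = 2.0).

f_max ≈ 620 N/mm; NOT adequate

L_w = 2 × 130 = 260 mm; section modulus (unit throat) S = 2 × L²/6 = 5633 mm².
Direct shear f_v = P/L_w = 22.3×10³/260 = 85.77 N/mm.
Moment M = P × e = 22.3×10³ × 155 = 3456500 N·mm; bending f_b = M/S = 613.6 N/mm.
f_max = √(f_v² + f_b²) = √(85.77² + 613.6²) = 619.5 N/mm.
r_n/Ω = (1/2.0) × 0.6 × 550 × (0.707 × 5) = 583.3 N/mm → NOT adequate.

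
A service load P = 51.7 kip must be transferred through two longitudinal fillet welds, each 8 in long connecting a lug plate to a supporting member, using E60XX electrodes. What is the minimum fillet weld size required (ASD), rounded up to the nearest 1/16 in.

E60XX → F_EXX = 60 ksi.
Total weld length L = 16 in.
Required throat t_e = P × Ω / (0.6 F_EXX × L) = 51.7 × 2.0 / (0.6 × 60 × 16) = 0.1795 in.
Required leg w = t_e / 0.707 = 0.2539 in → use 5/16 in.

w = 5/16 in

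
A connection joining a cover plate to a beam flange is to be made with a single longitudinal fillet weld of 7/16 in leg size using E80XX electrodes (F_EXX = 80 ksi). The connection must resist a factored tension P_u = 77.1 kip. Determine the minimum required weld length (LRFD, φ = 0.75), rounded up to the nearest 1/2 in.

Throat t_e = 0.707 × 0.4375 = 0.3093 in.
φr_n = 0.75 × 0.6 × 80 × 0.3093 = 11.14 kip/in.
L_req = P_u / φr_n = 77.1 / 11.14 = 6.924 in total.
Round up → use L = 7 in.

L = 7 in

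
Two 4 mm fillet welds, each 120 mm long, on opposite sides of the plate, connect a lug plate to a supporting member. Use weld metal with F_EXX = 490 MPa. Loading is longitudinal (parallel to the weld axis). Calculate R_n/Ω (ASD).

R_n/Ω ≈ 99.8 kN

Effective throat t_e = 0.707 × 4 = 2.828 mm.
Total length L = 240 mm; A_we = 2.828 × 240 = 678.7 mm².
F_nw = 0.6 F_EXX = 0.6 × 490 = 294 MPa.
R_n = 294 × 678.7 × 10⁻³ = 199.5 kN; R_n/Ω = 199.5/2.0 = 99.77 kN.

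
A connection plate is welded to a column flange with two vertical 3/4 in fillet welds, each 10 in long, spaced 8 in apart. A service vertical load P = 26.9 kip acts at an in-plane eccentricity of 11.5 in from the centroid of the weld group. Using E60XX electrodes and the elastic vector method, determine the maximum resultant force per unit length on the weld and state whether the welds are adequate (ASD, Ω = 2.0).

E60XX → F_EXX = 60 ksi.
Total weld length L_w = 20 in. Treat welds as unit-width lines.
Polar moment about centroid: J = 2[d³/12 + d(b/2)²] = 2[10³/12 + 10×4²] = 486.7 in³.
Direct shear f_v = P/L_w = 26.9 / 20 = 1.345 kip/in (vertical).
Torsion M = P·e = 26.9 × 11.5 = 309.35 kip·in.
Critical point at (x, y) = (4, 5) from centroid. f_tx = M·y/J = 3.178 kip/in; f_ty = M·x/J = 2.543 kip/in.
Resultant f_max = √[f_tx² + (f_v + f_ty)²] = √[3.178² + (1.345 + 2.543)²] = 5.021 kip/in.
Capacity per unit length: r_n/Ω = (1/2.0) × 0.6 × 60 × (0.707 × 0.75) = 9.544 kip/in.
5.021 ≤ 9.544 → adequate.

f_max ≈ 5.02 kip/in; adequate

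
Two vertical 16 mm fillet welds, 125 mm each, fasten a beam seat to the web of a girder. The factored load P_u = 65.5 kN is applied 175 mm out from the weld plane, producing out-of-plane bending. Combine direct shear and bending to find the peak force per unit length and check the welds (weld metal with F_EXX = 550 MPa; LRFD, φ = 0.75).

f_max ≈ 2220 N/mm; adequate

L_w = 2 × 125 = 250 mm; section modulus (unit throat) S = 2 × L²/6 = 5208 mm².
Direct shear f_v = P/L_w = 65.5×10³/250 = 262 N/mm.
Moment M = P × e = 65.5×10³ × 175 = 11462000 N·mm; bending f_b = M/S = 2201 N/mm.
f_max = √(f_v² + f_b²) = √(262² + 2201²) = 2216 N/mm.
φr_n = 0.75 × 0.6 × 550 × (0.707 × 16) = 2800 N/mm → adequate.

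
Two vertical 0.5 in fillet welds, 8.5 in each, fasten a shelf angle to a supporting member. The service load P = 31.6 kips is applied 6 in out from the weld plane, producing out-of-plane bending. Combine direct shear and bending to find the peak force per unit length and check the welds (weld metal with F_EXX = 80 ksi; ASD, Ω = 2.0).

f_max ≈ 8.09 kip/in; adequate

L_w = 2 × 8.5 = 17 in; section modulus (unit throat) S = 2 × L²/6 = 24.08 in².
Direct shear f_v = P/L_w = 31.6/17 = 1.859 kip/in.
Moment M = P × e = 31.6 × 6 = 189.6 kip·in; bending f_b = M/S = 7.873 kip/in.
f_max = √(f_v² + f_b²) = √(1.859² + 7.873²) = 8.089 kip/in.
r_n/Ω = (1/2.0) × 0.6 × 80 × (0.707 × 0.5) = 8.484 kip/in → adequate.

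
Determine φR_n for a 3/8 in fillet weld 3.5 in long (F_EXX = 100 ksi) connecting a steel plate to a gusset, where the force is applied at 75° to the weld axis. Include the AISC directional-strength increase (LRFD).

t_e = 0.707 × 0.375 = 0.2651 in; A_we = 0.2651 × 3.5 = 0.9279 in².
Directional factor: 1.0 + 0.5 sin^1.5(75°) = 1.475.
F_nw = 0.6 × 100 × 1.475 = 88.48 ksi.
φR_n = 0.75 × 88.48 × 0.9279 = 61.58 kip.

φR_n ≈ 61.6 kip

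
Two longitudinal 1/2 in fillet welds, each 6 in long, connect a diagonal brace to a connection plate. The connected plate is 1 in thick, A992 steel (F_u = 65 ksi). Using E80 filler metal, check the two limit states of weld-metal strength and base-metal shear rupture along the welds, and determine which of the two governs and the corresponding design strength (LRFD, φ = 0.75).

φR_n ≈ 153 kips (weld metal governs)

E80XX → F_EXX = 80 ksi.
t_e = 0.707 × 0.5 = 0.3535 in; L = 12 in.
Weld metal: φR_n = 0.75 × 0.6 × 80 × 0.3535 × 12 = 152.7 kips.
Base metal (shear rupture): φR_n = 0.75 × 0.6 × 65 × 1 × 12 = 351 kips.
Governing: weld metal.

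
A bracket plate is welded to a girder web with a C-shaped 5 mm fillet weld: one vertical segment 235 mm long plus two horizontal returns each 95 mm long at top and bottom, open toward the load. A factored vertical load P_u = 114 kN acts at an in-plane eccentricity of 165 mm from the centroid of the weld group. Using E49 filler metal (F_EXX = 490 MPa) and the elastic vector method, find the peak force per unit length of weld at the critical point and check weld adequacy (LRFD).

f_max ≈ 814 N/mm; NOT adequate

Total weld length L_w = 425 mm. Treat welds as unit-width lines.
Centroid: x̄ = 2×95×47.5 / 425 = 21.24 mm from the vertical weld.
Polar moment about centroid: J = I_x + I_y = [235³/12 + 2×95×117.5²] + [235×21.24² + 2(95³/12 + 95×26.26²)] = 4085000 mm³.
Direct shear f_v = P/L_w = 114×10³ / 425 = 268.2 N/mm (vertical).
Torsion M = P·e = 114×10³ × 165 = 18810000 N·mm.
Critical point at (x, y) = (73.76, 117.5) from centroid. f_tx = M·y/J = 541.1 N/mm; f_ty = M·x/J = 339.7 N/mm.
Resultant f_max = √[f_tx² + (f_v + f_ty)²] = √[541.1² + (268.2 + 339.7)²] = 813.9 N/mm.
Capacity per unit length: φr_n = 0.75 × 0.6 × 490 × (0.707 × 5) = 779.5 N/mm.
813.9 > 779.5 → NOT adequate.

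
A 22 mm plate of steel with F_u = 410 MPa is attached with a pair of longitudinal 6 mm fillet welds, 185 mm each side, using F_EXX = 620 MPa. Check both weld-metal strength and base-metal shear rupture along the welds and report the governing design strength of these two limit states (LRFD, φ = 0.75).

φR_n ≈ 438 kN (weld metal governs)

t_e = 0.707 × 6 = 4.242 mm; L = 370 mm.
Weld metal: φR_n = 0.75 × 0.6 × 620 × 4.242 × 370 × 10⁻³ = 437.9 kN.
Base metal (shear rupture): φR_n = 0.75 × 0.6 × 410 × 22 × 370 × 10⁻³ = 1502 kN.
Governing: weld metal.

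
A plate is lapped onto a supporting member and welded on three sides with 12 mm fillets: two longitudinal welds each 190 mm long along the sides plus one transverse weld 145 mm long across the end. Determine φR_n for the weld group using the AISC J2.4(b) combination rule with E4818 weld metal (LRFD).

E48XX → F_EXX = 480 MPa.
t_e = 0.707 × 12 = 8.484 mm.
R_nwl = 0.6 × 480 × 8.484 × 380 × 10⁻³ = 928.5 kN (longitudinal, 2 welds).
R_nwt = 0.6 × 480 × 8.484 × 145 × 10⁻³ = 354.3 kN (transverse, base value).
(i) R_nwl + R_nwt = 1283 kN; (ii) 0.85 R_nwl + 1.5 R_nwt = 1321 kN.
R_n = max = 1321 kN [governs: (ii)]; φR_n = 990.5 kN.

φR_n ≈ 990 kN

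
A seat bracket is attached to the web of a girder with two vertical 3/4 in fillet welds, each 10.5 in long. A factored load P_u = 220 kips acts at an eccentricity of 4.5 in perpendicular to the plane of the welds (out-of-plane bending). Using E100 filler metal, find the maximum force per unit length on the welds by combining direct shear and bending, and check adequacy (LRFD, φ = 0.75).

f_max ≈ 28.9 kip/in; NOT adequate

E100XX → F_EXX = 100 ksi.
L_w = 2 × 10.5 = 21 in; section modulus (unit throat) S = 2 × L²/6 = 36.75 in².
Direct shear f_v = P/L_w = 220/21 = 10.48 kip/in.
Moment M = P × e = 220 × 4.5 = 990 kip·in; bending f_b = M/S = 26.94 kip/in.
f_max = √(f_v² + f_b²) = √(10.48² + 26.94²) = 28.9 kip/in.
φr_n = 0.75 × 0.6 × 100 × (0.707 × 0.75) = 23.86 kip/in → NOT adequate.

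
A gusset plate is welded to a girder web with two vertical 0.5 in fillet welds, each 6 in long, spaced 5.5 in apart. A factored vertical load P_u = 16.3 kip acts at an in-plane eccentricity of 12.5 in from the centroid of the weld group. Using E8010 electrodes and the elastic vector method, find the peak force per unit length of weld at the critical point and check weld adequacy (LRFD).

E80XX → F_EXX = 80 ksi.
Total weld length L_w = 12 in. Treat welds as unit-width lines.
Polar moment about centroid: J = 2[d³/12 + d(b/2)²] = 2[6³/12 + 6×2.75²] = 126.8 in³.
Direct shear f_v = P/L_w = 16.3 / 12 = 1.358 kip/in (vertical).
Torsion M = P·e = 16.3 × 12.5 = 203.75 kip·in.
Critical point at (x, y) = (2.75, 3) from centroid. f_tx = M·y/J = 4.822 kip/in; f_ty = M·x/J = 4.421 kip/in.
Resultant f_max = √[f_tx² + (f_v + f_ty)²] = √[4.822² + (1.358 + 4.421)²] = 7.527 kip/in.
Capacity per unit length: φr_n = 0.75 × 0.6 × 80 × (0.707 × 0.5) = 12.73 kip/in.
7.527 ≤ 12.73 → adequate.

f_max ≈ 7.53 kip/in; adequate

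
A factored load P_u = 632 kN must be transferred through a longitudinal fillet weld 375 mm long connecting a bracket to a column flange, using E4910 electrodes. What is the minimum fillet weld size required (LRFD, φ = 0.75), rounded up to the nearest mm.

E49XX → F_EXX = 490 MPa.
Total weld length L = 375 mm.
Required throat t_e = P_u / (φ × 0.6 F_EXX × L) = 632 / (0.75 × 0.6 × 490 × 375 × 10⁻³) = 7.643 mm.
Required leg w = t_e / 0.707 = 10.81 mm → use 11 mm.

w = 11 mm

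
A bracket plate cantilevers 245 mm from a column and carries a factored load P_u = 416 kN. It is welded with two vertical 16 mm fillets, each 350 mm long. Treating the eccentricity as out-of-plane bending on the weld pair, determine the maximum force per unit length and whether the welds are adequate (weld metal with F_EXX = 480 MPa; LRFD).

L_w = 2 × 350 = 700 mm; section modulus (unit throat) S = 2 × L²/6 = 40830 mm².
Direct shear f_v = P/L_w = 416×10³/700 = 594.3 N/mm.
Moment M = P × e = 416×10³ × 245 = 101920000 N·mm; bending f_b = M/S = 2496 N/mm.
f_max = √(f_v² + f_b²) = √(594.3² + 2496²) = 2566 N/mm.
φr_n = 0.75 × 0.6 × 480 × (0.707 × 16) = 2443 N/mm → NOT adequate.

f_max ≈ 2570 N/mm; NOT adequate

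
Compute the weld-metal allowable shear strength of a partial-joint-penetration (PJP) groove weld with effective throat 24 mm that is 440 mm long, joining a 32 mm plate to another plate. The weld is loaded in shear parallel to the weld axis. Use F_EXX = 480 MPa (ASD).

Effective throat (given) t_e = 24 mm.
A_we = 24 × 440 = 10560 mm².
F_nw = 0.6 F_EXX = 288 MPa.
R_n/Ω = (288 × 10560) / 2.0 × 10⁻³ = 1521 kN.

R_n/Ω ≈ 1520 kN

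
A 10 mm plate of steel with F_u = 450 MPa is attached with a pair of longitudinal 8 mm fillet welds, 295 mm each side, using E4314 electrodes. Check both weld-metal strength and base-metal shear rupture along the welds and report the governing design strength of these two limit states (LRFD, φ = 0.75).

E43XX → F_EXX = 430 MPa.
t_e = 0.707 × 8 = 5.656 mm; L = 590 mm.
Weld metal: φR_n = 0.75 × 0.6 × 430 × 5.656 × 590 × 10⁻³ = 645.7 kN.
Base metal (shear rupture): φR_n = 0.75 × 0.6 × 450 × 10 × 590 × 10⁻³ = 1195 kN.
Governing: weld metal.

φR_n ≈ 646 kN (weld metal governs)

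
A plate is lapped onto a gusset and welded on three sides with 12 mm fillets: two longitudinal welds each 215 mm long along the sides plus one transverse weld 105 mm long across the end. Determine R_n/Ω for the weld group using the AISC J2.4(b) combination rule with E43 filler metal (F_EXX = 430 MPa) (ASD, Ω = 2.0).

R_n/Ω ≈ 586 kN

t_e = 0.707 × 12 = 8.484 mm.
R_nwl = 0.6 × 430 × 8.484 × 430 × 10⁻³ = 941.2 kN (longitudinal, 2 welds).
R_nwt = 0.6 × 430 × 8.484 × 105 × 10⁻³ = 229.8 kN (transverse, base value).
(i) R_nwl + R_nwt = 1171 kN; (ii) 0.85 R_nwl + 1.5 R_nwt = 1145 kN.
R_n = max = 1171 kN [governs: (i)]; R_n/Ω = 585.5 kN.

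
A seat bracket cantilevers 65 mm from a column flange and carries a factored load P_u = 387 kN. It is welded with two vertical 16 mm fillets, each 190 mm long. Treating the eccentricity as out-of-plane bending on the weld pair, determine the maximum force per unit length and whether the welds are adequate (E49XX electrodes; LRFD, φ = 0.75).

E49XX → F_EXX = 490 MPa.
L_w = 2 × 190 = 380 mm; section modulus (unit throat) S = 2 × L²/6 = 12030 mm².
Direct shear f_v = P/L_w = 387×10³/380 = 1018 N/mm.
Moment M = P × e = 387×10³ × 65 = 25155000 N·mm; bending f_b = M/S = 2090 N/mm.
f_max = √(f_v² + f_b²) = √(1018² + 2090²) = 2325 N/mm.
φr_n = 0.75 × 0.6 × 490 × (0.707 × 16) = 2494 N/mm → adequate.

f_max ≈ 2330 N/mm; adequate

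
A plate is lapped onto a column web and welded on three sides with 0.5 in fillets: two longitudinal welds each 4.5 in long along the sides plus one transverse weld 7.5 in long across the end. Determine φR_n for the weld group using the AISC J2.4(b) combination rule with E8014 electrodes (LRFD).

φR_n ≈ 241 kip

E80XX → F_EXX = 80 ksi.
t_e = 0.707 × 0.5 = 0.3535 in.
R_nwl = 0.6 × 80 × 0.3535 × 9 = 152.7 kip (longitudinal, 2 welds).
R_nwt = 0.6 × 80 × 0.3535 × 7.5 = 127.3 kip (transverse, base value).
(i) R_nwl + R_nwt = 280 kip; (ii) 0.85 R_nwl + 1.5 R_nwt = 320.7 kip.
R_n = max = 320.7 kip [governs: (ii)]; φR_n = 240.5 kip.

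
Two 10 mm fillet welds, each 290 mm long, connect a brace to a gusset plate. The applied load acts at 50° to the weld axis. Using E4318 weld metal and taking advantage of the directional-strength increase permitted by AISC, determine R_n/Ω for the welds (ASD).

E43XX → F_EXX = 430 MPa.
t_e = 0.707 × 10 = 7.07 mm; A_we = 7.07 × 580 = 4101 mm².
Directional factor: 1.0 + 0.5 sin^1.5(50°) = 1.335.
F_nw = 0.6 × 430 × 1.335 = 344.5 MPa.
R_n/Ω = (344.5 × 4101) / 2.0 × 10⁻³ = 706.3 kN.

R_n/Ω ≈ 706 kN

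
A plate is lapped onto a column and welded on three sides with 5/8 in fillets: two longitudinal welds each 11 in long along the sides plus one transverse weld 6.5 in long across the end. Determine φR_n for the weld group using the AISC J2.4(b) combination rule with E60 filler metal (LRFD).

φR_n ≈ 340 kips

E60XX → F_EXX = 60 ksi.
t_e = 0.707 × 0.625 = 0.4419 in.
R_nwl = 0.6 × 60 × 0.4419 × 22 = 350 kips (longitudinal, 2 welds).
R_nwt = 0.6 × 60 × 0.4419 × 6.5 = 103.4 kips (transverse, base value).
(i) R_nwl + R_nwt = 453.4 kips; (ii) 0.85 R_nwl + 1.5 R_nwt = 452.6 kips.
R_n = max = 453.4 kips [governs: (i)]; φR_n = 340 kips.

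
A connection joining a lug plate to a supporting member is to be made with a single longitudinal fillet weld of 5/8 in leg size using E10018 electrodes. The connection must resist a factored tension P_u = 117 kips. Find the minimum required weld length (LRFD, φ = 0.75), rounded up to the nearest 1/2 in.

E100XX → F_EXX = 100 ksi.
Throat t_e = 0.707 × 0.625 = 0.4419 in.
φr_n = 0.75 × 0.6 × 100 × 0.4419 = 19.88 kips/in.
L_req = P_u / φr_n = 117 / 19.88 = 5.884 in total.
Round up → use L = 6 in.

L = 6 in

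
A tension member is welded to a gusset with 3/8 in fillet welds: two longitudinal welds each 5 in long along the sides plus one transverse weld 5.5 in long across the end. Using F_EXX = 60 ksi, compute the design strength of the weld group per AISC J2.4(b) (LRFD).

φR_n ≈ 120 kip

t_e = 0.707 × 0.375 = 0.2651 in.
R_nwl = 0.6 × 60 × 0.2651 × 10 = 95.44 kip (longitudinal, 2 welds).
R_nwt = 0.6 × 60 × 0.2651 × 5.5 = 52.49 kip (transverse, base value).
(i) R_nwl + R_nwt = 147.9 kip; (ii) 0.85 R_nwl + 1.5 R_nwt = 159.9 kip.
R_n = max = 159.9 kip [governs: (ii)]; φR_n = 119.9 kip.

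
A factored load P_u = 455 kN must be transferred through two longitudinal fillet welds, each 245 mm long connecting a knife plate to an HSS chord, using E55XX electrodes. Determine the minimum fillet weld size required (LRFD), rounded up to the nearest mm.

w = 6 mm

E55XX → F_EXX = 550 MPa.
Total weld length L = 490 mm.
Required throat t_e = P_u / (φ × 0.6 F_EXX × L) = 455 / (0.75 × 0.6 × 550 × 490 × 10⁻³) = 3.752 mm.
Required leg w = t_e / 0.707 = 5.307 mm → use 6 mm.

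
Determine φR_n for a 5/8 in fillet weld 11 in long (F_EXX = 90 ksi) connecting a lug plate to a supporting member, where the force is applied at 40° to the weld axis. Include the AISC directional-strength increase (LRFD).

φR_n ≈ 248 kips

t_e = 0.707 × 0.625 = 0.4419 in; A_we = 0.4419 × 11 = 4.861 in².
Directional factor: 1.0 + 0.5 sin^1.5(40°) = 1.258.
F_nw = 0.6 × 90 × 1.258 = 67.91 ksi.
φR_n = 0.75 × 67.91 × 4.861 = 247.6 kips.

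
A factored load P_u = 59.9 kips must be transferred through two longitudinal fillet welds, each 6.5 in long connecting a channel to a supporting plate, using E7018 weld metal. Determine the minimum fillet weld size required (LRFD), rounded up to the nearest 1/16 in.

E70XX → F_EXX = 70 ksi.
Total weld length L = 13 in.
Required throat t_e = P_u / (φ × 0.6 F_EXX × L) = 59.9 / (0.75 × 0.6 × 70 × 13) = 0.1463 in.
Required leg w = t_e / 0.707 = 0.2069 in → use 1/4 in.

w = 1/4 in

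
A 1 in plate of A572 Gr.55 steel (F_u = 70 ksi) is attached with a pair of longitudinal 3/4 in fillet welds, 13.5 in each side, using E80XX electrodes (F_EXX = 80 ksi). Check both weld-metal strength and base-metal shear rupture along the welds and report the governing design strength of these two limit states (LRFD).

t_e = 0.707 × 0.75 = 0.5302 in; L = 27 in.
Weld metal: φR_n = 0.75 × 0.6 × 80 × 0.5302 × 27 = 515.4 kip.
Base metal (shear rupture): φR_n = 0.75 × 0.6 × 70 × 1 × 27 = 850.5 kip.
Governing: weld metal.

φR_n ≈ 515 kip (weld metal governs)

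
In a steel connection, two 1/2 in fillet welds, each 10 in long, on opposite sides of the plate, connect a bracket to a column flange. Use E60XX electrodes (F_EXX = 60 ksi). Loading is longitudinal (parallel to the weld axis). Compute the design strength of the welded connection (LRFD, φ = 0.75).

φR_n ≈ 191 kips

Effective throat t_e = 0.707 × 0.5 = 0.3535 in.
Total length L = 20 in; A_we = 0.3535 × 20 = 7.07 in².
F_nw = 0.6 F_EXX = 0.6 × 60 = 36 ksi.
φR_n = 0.75 × 36 × 7.07 = 190.9 kips.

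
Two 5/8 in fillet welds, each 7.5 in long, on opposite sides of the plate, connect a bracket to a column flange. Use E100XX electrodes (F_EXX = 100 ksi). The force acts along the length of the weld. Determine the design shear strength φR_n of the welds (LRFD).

Effective throat t_e = 0.707 × 0.625 = 0.4419 in.
Total length L = 15 in; A_we = 0.4419 × 15 = 6.628 in².
F_nw = 0.6 F_EXX = 0.6 × 100 = 60 ksi.
φR_n = 0.75 × 60 × 6.628 = 298.3 kips.

φR_n ≈ 298 kips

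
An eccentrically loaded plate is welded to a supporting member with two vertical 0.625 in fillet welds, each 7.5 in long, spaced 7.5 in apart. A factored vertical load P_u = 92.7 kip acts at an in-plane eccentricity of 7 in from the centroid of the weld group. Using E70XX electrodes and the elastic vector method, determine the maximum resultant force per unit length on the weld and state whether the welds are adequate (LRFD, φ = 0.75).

f_max ≈ 17.2 kip/in; NOT adequate

E70XX → F_EXX = 70 ksi.
Total weld length L_w = 15 in. Treat welds as unit-width lines.
Polar moment about centroid: J = 2[d³/12 + d(b/2)²] = 2[7.5³/12 + 7.5×3.75²] = 281.2 in³.
Direct shear f_v = P/L_w = 92.7 / 15 = 6.18 kip/in (vertical).
Torsion M = P·e = 92.7 × 7 = 648.9 kip·in.
Critical point at (x, y) = (3.75, 3.75) from centroid. f_tx = M·y/J = 8.652 kip/in; f_ty = M·x/J = 8.652 kip/in.
Resultant f_max = √[f_tx² + (f_v + f_ty)²] = √[8.652² + (6.18 + 8.652)²] = 17.17 kip/in.
Capacity per unit length: φr_n = 0.75 × 0.6 × 70 × (0.707 × 0.625) = 13.92 kip/in.
17.17 > 13.92 → NOT adequate.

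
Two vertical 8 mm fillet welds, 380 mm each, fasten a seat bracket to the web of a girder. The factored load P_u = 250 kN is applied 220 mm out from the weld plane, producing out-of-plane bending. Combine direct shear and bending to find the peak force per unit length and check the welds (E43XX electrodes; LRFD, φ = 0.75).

E43XX → F_EXX = 430 MPa.
L_w = 2 × 380 = 760 mm; section modulus (unit throat) S = 2 × L²/6 = 48130 mm².
Direct shear f_v = P/L_w = 250×10³/760 = 328.9 N/mm.
Moment M = P × e = 250×10³ × 220 = 55000000 N·mm; bending f_b = M/S = 1143 N/mm.
f_max = √(f_v² + f_b²) = √(328.9² + 1143²) = 1189 N/mm.
φr_n = 0.75 × 0.6 × 430 × (0.707 × 8) = 1094 N/mm → NOT adequate.

f_max ≈ 1190 N/mm; NOT adequate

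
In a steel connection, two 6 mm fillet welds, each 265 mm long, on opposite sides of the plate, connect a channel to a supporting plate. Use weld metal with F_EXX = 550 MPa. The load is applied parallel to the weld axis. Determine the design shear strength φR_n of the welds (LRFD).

Effective throat t_e = 0.707 × 6 = 4.242 mm.
Total length L = 530 mm; A_we = 4.242 × 530 = 2248 mm².
F_nw = 0.6 F_EXX = 0.6 × 550 = 330 MPa.
φR_n = 0.75 × 330 × 2248 × 10⁻³ = 556.4 kN.

φR_n ≈ 556 kN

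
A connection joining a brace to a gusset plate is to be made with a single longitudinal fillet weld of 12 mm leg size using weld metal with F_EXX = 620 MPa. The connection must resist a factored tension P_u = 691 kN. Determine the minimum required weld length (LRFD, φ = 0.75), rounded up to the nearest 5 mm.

Throat t_e = 0.707 × 12 = 8.484 mm.
φr_n = 0.75 × 0.6 × 620 × 8.484 × 10⁻³ = 2.367 kN/mm.
L_req = P_u / φr_n = 691 / 2.367 = 291.9 mm total.
Round up → use L = 295 mm.

L = 295 mm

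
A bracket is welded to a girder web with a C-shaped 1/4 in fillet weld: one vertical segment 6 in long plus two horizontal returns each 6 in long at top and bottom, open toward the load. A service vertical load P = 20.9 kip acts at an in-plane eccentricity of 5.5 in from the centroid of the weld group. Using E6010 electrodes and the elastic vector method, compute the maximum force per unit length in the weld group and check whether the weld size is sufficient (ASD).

E60XX → F_EXX = 60 ksi.
Total weld length L_w = 18 in. Treat welds as unit-width lines.
Centroid: x̄ = 2×6×3 / 18 = 2 in from the vertical weld.
Polar moment about centroid: J = I_x + I_y = [6³/12 + 2×6×3²] + [6×2² + 2(6³/12 + 6×1²)] = 198 in³.
Direct shear f_v = P/L_w = 20.9 / 18 = 1.161 kip/in (vertical).
Torsion M = P·e = 20.9 × 5.5 = 114.95 kip·in.
Critical point at (x, y) = (4, 3) from centroid. f_tx = M·y/J = 1.742 kip/in; f_ty = M·x/J = 2.322 kip/in.
Resultant f_max = √[f_tx² + (f_v + f_ty)²] = √[1.742² + (1.161 + 2.322)²] = 3.894 kip/in.
Capacity per unit length: r_n/Ω = (1/2.0) × 0.6 × 60 × (0.707 × 0.25) = 3.181 kip/in.
3.894 > 3.181 → NOT adequate.

f_max ≈ 3.89 kip/in; NOT adequate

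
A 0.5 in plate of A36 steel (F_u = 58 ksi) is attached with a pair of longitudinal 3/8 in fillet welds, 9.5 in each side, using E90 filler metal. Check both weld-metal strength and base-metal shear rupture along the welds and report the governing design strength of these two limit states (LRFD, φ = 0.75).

E90XX → F_EXX = 90 ksi.
t_e = 0.707 × 0.375 = 0.2651 in; L = 19 in.
Weld metal: φR_n = 0.75 × 0.6 × 90 × 0.2651 × 19 = 204 kips.
Base metal (shear rupture): φR_n = 0.75 × 0.6 × 58 × 0.5 × 19 = 247.9 kips.
Governing: weld metal.

φR_n ≈ 204 kips (weld metal governs)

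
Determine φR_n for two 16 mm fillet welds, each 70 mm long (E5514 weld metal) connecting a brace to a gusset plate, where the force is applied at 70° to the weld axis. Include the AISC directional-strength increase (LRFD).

φR_n ≈ 570 kN

E55XX → F_EXX = 550 MPa.
t_e = 0.707 × 16 = 11.31 mm; A_we = 11.31 × 140 = 1584 mm².
Directional factor: 1.0 + 0.5 sin^1.5(70°) = 1.455.
F_nw = 0.6 × 550 × 1.455 = 480.3 MPa.
φR_n = 0.75 × 480.3 × 1584 × 10⁻³ = 570.5 kN.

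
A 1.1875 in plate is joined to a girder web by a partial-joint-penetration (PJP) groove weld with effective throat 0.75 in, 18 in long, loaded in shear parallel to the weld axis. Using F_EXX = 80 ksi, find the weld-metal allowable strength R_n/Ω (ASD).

Effective throat (given) t_e = 0.75 in.
A_we = 0.75 × 18 = 13.5 in².
F_nw = 0.6 F_EXX = 48 ksi.
R_n/Ω = (48 × 13.5) / 2.0 = 324 kip.

R_n/Ω ≈ 324 kip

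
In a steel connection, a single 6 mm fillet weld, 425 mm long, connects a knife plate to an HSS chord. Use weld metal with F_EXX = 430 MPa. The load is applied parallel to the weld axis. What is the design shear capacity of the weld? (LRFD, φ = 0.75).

Effective throat t_e = 0.707 × 6 = 4.242 mm.
Total length L = 425 mm; A_we = 4.242 × 425 = 1803 mm².
F_nw = 0.6 F_EXX = 0.6 × 430 = 258 MPa.
φR_n = 0.75 × 258 × 1803 × 10⁻³ = 348.9 kN.

φR_n ≈ 349 kN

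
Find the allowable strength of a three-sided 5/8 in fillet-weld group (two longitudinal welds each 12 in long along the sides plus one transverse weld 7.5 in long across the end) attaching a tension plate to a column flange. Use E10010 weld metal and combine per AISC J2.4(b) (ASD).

E100XX → F_EXX = 100 ksi.
t_e = 0.707 × 0.625 = 0.4419 in.
R_nwl = 0.6 × 100 × 0.4419 × 24 = 636.3 kips (longitudinal, 2 welds).
R_nwt = 0.6 × 100 × 0.4419 × 7.5 = 198.8 kips (transverse, base value).
(i) R_nwl + R_nwt = 835.1 kips; (ii) 0.85 R_nwl + 1.5 R_nwt = 839.1 kips.
R_n = max = 839.1 kips [governs: (ii)]; R_n/Ω = 419.6 kips.

R_n/Ω ≈ 420 kips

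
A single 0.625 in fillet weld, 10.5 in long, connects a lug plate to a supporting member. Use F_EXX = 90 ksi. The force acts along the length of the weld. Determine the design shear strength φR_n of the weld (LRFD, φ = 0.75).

Effective throat t_e = 0.707 × 0.625 = 0.4419 in.
Total length L = 10.5 in; A_we = 0.4419 × 10.5 = 4.64 in².
F_nw = 0.6 F_EXX = 0.6 × 90 = 54 ksi.
φR_n = 0.75 × 54 × 4.64 = 187.9 kips.

φR_n ≈ 188 kips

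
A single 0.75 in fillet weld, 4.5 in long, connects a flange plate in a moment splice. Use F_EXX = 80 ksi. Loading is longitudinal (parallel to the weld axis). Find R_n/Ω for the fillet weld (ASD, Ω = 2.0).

R_n/Ω ≈ 57.3 kip

Effective throat t_e = 0.707 × 0.75 = 0.5302 in.
Total length L = 4.5 in; A_we = 0.5302 × 4.5 = 2.386 in².
F_nw = 0.6 F_EXX = 0.6 × 80 = 48 ksi.
R_n = 48 × 2.386 = 114.5 kip; R_n/Ω = 114.5/2.0 = 57.27 kip.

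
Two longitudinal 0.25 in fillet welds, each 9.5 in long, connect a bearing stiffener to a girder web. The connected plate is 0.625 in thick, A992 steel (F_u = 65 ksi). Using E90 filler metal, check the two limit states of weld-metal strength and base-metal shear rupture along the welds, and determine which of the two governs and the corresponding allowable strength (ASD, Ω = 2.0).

R_n/Ω ≈ 90.7 kips (weld metal governs)

E90XX → F_EXX = 90 ksi.
t_e = 0.707 × 0.25 = 0.1767 in; L = 19 in.
Weld metal: R_n/Ω = (1/2.0) × 0.6 × 90 × 0.1767 × 19 = 90.67 kips.
Base metal (shear rupture): R_n/Ω = (1/2.0) × 0.6 × 65 × 0.625 × 19 = 231.6 kips.
Governing: weld metal.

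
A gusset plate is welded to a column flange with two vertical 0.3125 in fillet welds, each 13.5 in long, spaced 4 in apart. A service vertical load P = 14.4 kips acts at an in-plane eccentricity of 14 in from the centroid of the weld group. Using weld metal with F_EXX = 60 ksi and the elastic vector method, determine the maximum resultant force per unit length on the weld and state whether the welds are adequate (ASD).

f_max ≈ 2.94 kip/in; adequate

Total weld length L_w = 27 in. Treat welds as unit-width lines.
Polar moment about centroid: J = 2[d³/12 + d(b/2)²] = 2[13.5³/12 + 13.5×2²] = 518.1 in³.
Direct shear f_v = P/L_w = 14.4 / 27 = 0.5333 kip/in (vertical).
Torsion M = P·e = 14.4 × 14 = 201.6 kip·in.
Critical point at (x, y) = (2, 6.75) from centroid. f_tx = M·y/J = 2.627 kip/in; f_ty = M·x/J = 0.7783 kip/in.
Resultant f_max = √[f_tx² + (f_v + f_ty)²] = √[2.627² + (0.5333 + 0.7783)²] = 2.936 kip/in.
Capacity per unit length: r_n/Ω = (1/2.0) × 0.6 × 60 × (0.707 × 0.3125) = 3.977 kip/in.
2.936 ≤ 3.977 → adequate.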